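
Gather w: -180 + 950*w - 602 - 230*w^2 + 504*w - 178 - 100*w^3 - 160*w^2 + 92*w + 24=-100*w^3 - 390*w^2 + 1546*w - 936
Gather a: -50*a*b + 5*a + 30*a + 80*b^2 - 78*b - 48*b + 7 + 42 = a*(35 - 50*b) + 80*b^2 - 126*b + 49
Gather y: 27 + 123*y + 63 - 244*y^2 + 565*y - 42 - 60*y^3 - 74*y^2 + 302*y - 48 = -60*y^3 - 318*y^2 + 990*y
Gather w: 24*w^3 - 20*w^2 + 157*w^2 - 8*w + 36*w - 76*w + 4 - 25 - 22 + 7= 24*w^3 + 137*w^2 - 48*w - 36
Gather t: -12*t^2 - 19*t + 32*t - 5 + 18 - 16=-12*t^2 + 13*t - 3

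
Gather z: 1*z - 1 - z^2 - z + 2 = 1 - z^2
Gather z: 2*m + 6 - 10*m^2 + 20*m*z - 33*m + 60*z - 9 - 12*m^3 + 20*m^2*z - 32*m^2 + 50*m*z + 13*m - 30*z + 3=-12*m^3 - 42*m^2 - 18*m + z*(20*m^2 + 70*m + 30)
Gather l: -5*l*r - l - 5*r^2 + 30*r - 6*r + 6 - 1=l*(-5*r - 1) - 5*r^2 + 24*r + 5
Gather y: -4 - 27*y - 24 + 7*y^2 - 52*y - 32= 7*y^2 - 79*y - 60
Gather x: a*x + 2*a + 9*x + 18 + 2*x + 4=2*a + x*(a + 11) + 22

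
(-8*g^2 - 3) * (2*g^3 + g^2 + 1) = -16*g^5 - 8*g^4 - 6*g^3 - 11*g^2 - 3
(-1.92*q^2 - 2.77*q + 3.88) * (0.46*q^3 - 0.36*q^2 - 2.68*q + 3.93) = -0.8832*q^5 - 0.583*q^4 + 7.9276*q^3 - 1.5188*q^2 - 21.2845*q + 15.2484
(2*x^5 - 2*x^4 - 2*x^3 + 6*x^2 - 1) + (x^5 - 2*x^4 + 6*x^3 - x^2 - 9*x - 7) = 3*x^5 - 4*x^4 + 4*x^3 + 5*x^2 - 9*x - 8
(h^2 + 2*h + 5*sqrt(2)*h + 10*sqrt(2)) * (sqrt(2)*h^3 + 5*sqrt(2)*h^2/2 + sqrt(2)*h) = sqrt(2)*h^5 + 9*sqrt(2)*h^4/2 + 10*h^4 + 6*sqrt(2)*h^3 + 45*h^3 + 2*sqrt(2)*h^2 + 60*h^2 + 20*h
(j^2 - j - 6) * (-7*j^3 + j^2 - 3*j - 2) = -7*j^5 + 8*j^4 + 38*j^3 - 5*j^2 + 20*j + 12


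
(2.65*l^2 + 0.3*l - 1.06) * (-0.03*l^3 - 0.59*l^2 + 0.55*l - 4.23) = -0.0795*l^5 - 1.5725*l^4 + 1.3123*l^3 - 10.4191*l^2 - 1.852*l + 4.4838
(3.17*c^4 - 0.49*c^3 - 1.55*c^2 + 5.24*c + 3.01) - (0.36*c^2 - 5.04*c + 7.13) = 3.17*c^4 - 0.49*c^3 - 1.91*c^2 + 10.28*c - 4.12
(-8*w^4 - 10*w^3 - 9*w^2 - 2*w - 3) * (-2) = 16*w^4 + 20*w^3 + 18*w^2 + 4*w + 6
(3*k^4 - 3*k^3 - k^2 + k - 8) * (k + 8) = 3*k^5 + 21*k^4 - 25*k^3 - 7*k^2 - 64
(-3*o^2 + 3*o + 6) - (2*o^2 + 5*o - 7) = -5*o^2 - 2*o + 13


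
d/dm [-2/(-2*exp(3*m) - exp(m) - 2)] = (-12*exp(2*m) - 2)*exp(m)/(2*exp(3*m) + exp(m) + 2)^2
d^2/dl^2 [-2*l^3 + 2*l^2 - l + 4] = 4 - 12*l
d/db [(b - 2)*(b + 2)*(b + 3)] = 3*b^2 + 6*b - 4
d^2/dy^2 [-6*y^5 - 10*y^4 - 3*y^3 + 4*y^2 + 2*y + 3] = -120*y^3 - 120*y^2 - 18*y + 8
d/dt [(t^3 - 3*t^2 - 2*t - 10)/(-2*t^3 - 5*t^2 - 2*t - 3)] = (-11*t^4 - 12*t^3 - 73*t^2 - 82*t - 14)/(4*t^6 + 20*t^5 + 33*t^4 + 32*t^3 + 34*t^2 + 12*t + 9)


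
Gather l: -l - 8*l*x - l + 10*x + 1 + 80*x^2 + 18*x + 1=l*(-8*x - 2) + 80*x^2 + 28*x + 2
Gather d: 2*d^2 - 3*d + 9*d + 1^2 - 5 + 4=2*d^2 + 6*d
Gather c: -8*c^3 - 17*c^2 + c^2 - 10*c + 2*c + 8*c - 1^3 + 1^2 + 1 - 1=-8*c^3 - 16*c^2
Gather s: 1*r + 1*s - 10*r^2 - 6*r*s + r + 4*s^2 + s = -10*r^2 + 2*r + 4*s^2 + s*(2 - 6*r)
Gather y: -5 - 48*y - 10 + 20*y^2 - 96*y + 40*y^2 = 60*y^2 - 144*y - 15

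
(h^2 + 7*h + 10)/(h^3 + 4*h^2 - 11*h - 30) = 1/(h - 3)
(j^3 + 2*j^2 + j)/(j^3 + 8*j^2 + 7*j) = (j + 1)/(j + 7)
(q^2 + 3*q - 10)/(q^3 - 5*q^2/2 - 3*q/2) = 2*(-q^2 - 3*q + 10)/(q*(-2*q^2 + 5*q + 3))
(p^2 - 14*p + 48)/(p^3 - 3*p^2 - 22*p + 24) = (p - 8)/(p^2 + 3*p - 4)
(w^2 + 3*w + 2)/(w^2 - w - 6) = (w + 1)/(w - 3)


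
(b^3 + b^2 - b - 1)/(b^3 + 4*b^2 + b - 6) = (b^2 + 2*b + 1)/(b^2 + 5*b + 6)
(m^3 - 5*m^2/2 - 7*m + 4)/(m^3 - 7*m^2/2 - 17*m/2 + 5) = (m - 4)/(m - 5)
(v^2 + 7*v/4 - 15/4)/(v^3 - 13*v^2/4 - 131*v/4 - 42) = (4*v - 5)/(4*v^2 - 25*v - 56)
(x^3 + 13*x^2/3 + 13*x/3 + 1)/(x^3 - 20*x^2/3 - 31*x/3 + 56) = (3*x^2 + 4*x + 1)/(3*x^2 - 29*x + 56)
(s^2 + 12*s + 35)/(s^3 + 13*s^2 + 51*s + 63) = (s + 5)/(s^2 + 6*s + 9)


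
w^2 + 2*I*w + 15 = (w - 3*I)*(w + 5*I)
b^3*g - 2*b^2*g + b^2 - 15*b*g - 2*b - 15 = (b - 5)*(b + 3)*(b*g + 1)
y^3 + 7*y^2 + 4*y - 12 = (y - 1)*(y + 2)*(y + 6)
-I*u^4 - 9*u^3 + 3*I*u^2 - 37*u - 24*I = (u - 8*I)*(u - 3*I)*(u + I)*(-I*u + 1)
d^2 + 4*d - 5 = (d - 1)*(d + 5)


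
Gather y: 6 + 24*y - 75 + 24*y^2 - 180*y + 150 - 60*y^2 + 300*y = -36*y^2 + 144*y + 81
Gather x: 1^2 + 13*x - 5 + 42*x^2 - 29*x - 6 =42*x^2 - 16*x - 10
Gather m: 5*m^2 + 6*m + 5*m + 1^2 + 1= 5*m^2 + 11*m + 2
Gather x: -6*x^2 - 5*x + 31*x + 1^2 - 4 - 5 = -6*x^2 + 26*x - 8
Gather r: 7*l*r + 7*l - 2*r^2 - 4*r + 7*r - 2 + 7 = 7*l - 2*r^2 + r*(7*l + 3) + 5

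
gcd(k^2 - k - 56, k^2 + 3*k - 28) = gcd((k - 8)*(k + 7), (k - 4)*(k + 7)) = k + 7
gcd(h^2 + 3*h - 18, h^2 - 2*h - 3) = h - 3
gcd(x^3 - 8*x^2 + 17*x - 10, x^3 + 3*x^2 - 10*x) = x - 2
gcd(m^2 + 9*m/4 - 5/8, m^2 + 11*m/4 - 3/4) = m - 1/4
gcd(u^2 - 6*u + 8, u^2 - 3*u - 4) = u - 4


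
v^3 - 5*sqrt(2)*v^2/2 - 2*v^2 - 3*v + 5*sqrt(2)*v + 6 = (v - 2)*(v - 3*sqrt(2))*(v + sqrt(2)/2)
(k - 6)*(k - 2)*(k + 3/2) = k^3 - 13*k^2/2 + 18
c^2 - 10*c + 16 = (c - 8)*(c - 2)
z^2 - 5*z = z*(z - 5)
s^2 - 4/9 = (s - 2/3)*(s + 2/3)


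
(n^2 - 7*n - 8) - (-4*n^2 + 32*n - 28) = 5*n^2 - 39*n + 20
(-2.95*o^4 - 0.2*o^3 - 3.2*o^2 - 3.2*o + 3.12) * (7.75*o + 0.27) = -22.8625*o^5 - 2.3465*o^4 - 24.854*o^3 - 25.664*o^2 + 23.316*o + 0.8424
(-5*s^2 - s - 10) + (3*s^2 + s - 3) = -2*s^2 - 13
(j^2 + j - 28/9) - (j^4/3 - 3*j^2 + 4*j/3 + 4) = -j^4/3 + 4*j^2 - j/3 - 64/9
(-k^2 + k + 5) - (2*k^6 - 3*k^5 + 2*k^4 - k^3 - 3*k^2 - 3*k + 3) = -2*k^6 + 3*k^5 - 2*k^4 + k^3 + 2*k^2 + 4*k + 2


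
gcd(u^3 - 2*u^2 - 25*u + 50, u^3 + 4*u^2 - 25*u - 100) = u^2 - 25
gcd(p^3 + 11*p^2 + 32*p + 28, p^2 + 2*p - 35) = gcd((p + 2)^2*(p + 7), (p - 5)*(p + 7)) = p + 7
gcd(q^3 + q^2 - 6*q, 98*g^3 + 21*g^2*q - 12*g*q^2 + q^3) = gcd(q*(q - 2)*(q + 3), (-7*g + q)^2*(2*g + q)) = 1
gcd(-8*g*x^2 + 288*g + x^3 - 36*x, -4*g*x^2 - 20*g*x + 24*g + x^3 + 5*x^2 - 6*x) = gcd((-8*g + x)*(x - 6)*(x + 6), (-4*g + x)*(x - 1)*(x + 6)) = x + 6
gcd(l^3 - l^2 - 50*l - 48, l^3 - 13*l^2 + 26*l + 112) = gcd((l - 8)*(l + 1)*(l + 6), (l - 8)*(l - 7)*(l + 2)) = l - 8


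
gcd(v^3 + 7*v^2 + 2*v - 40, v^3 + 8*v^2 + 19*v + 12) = v + 4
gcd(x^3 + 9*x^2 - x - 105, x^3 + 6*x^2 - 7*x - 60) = x^2 + 2*x - 15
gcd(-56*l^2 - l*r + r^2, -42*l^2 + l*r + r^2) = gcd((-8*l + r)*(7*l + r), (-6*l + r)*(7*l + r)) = 7*l + r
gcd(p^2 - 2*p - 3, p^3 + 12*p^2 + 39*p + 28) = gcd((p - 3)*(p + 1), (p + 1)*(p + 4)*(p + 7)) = p + 1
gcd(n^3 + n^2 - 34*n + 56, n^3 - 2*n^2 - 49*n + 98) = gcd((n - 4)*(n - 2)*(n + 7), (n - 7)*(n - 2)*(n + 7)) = n^2 + 5*n - 14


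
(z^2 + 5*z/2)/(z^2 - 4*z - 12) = z*(2*z + 5)/(2*(z^2 - 4*z - 12))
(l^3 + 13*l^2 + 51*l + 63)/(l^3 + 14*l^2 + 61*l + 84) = (l + 3)/(l + 4)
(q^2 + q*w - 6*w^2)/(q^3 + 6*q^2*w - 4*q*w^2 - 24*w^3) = (q + 3*w)/(q^2 + 8*q*w + 12*w^2)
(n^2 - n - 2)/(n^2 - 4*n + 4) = (n + 1)/(n - 2)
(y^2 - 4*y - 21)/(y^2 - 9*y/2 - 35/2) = 2*(y + 3)/(2*y + 5)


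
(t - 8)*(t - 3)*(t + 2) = t^3 - 9*t^2 + 2*t + 48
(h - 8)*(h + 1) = h^2 - 7*h - 8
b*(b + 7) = b^2 + 7*b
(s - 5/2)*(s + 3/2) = s^2 - s - 15/4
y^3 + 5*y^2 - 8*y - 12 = (y - 2)*(y + 1)*(y + 6)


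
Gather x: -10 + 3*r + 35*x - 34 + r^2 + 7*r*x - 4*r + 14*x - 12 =r^2 - r + x*(7*r + 49) - 56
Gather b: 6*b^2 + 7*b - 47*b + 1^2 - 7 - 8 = 6*b^2 - 40*b - 14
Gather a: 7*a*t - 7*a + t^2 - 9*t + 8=a*(7*t - 7) + t^2 - 9*t + 8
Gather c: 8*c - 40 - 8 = 8*c - 48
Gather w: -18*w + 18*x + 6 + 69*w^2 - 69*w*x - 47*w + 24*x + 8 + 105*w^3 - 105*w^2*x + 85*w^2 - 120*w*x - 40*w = 105*w^3 + w^2*(154 - 105*x) + w*(-189*x - 105) + 42*x + 14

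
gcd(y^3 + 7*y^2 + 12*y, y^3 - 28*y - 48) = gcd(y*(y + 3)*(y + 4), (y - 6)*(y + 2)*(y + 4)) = y + 4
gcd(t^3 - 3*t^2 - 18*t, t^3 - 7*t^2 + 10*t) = t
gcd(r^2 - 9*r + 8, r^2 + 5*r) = 1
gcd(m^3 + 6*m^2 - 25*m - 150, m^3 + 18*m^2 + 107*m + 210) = m^2 + 11*m + 30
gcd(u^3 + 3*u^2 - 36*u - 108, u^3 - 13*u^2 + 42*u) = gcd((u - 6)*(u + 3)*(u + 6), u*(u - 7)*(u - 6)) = u - 6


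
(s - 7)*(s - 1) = s^2 - 8*s + 7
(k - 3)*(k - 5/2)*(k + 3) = k^3 - 5*k^2/2 - 9*k + 45/2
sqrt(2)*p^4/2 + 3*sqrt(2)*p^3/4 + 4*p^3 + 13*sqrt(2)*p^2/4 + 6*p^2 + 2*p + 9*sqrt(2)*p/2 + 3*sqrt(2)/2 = (p + 1/2)*(p + 1)*(p + 3*sqrt(2))*(sqrt(2)*p/2 + 1)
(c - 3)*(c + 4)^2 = c^3 + 5*c^2 - 8*c - 48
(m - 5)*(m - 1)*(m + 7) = m^3 + m^2 - 37*m + 35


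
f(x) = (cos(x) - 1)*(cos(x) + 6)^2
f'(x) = -2*(cos(x) - 1)*(cos(x) + 6)*sin(x) - (cos(x) + 6)^2*sin(x)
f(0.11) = -0.30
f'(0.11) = -5.36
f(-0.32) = -2.45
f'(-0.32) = 14.97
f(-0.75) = -12.16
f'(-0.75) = 28.43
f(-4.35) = -43.17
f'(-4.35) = -15.50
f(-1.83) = -41.45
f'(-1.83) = 17.94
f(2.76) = -49.60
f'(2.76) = -2.30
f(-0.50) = -5.79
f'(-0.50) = 21.87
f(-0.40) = -3.78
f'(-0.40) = 18.23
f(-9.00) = -49.49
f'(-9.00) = 2.66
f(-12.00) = -7.31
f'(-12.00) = -23.99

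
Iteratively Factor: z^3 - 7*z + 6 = (z + 3)*(z^2 - 3*z + 2) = (z - 1)*(z + 3)*(z - 2)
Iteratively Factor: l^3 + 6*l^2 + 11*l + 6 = (l + 2)*(l^2 + 4*l + 3) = (l + 1)*(l + 2)*(l + 3)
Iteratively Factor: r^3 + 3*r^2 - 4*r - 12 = (r + 3)*(r^2 - 4) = (r - 2)*(r + 3)*(r + 2)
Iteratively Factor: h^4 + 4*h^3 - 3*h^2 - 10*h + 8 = (h + 4)*(h^3 - 3*h + 2) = (h + 2)*(h + 4)*(h^2 - 2*h + 1) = (h - 1)*(h + 2)*(h + 4)*(h - 1)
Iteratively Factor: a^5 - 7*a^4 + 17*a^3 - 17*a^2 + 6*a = (a)*(a^4 - 7*a^3 + 17*a^2 - 17*a + 6) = a*(a - 1)*(a^3 - 6*a^2 + 11*a - 6) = a*(a - 2)*(a - 1)*(a^2 - 4*a + 3) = a*(a - 3)*(a - 2)*(a - 1)*(a - 1)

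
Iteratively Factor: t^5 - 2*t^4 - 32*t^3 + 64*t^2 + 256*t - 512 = (t - 2)*(t^4 - 32*t^2 + 256) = (t - 2)*(t + 4)*(t^3 - 4*t^2 - 16*t + 64) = (t - 2)*(t + 4)^2*(t^2 - 8*t + 16) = (t - 4)*(t - 2)*(t + 4)^2*(t - 4)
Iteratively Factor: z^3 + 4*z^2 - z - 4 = (z + 4)*(z^2 - 1) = (z + 1)*(z + 4)*(z - 1)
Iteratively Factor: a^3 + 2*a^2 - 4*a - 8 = (a + 2)*(a^2 - 4) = (a - 2)*(a + 2)*(a + 2)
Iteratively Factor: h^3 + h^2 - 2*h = (h)*(h^2 + h - 2) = h*(h + 2)*(h - 1)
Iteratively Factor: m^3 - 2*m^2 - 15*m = (m)*(m^2 - 2*m - 15) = m*(m + 3)*(m - 5)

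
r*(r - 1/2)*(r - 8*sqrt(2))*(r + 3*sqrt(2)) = r^4 - 5*sqrt(2)*r^3 - r^3/2 - 48*r^2 + 5*sqrt(2)*r^2/2 + 24*r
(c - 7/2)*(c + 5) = c^2 + 3*c/2 - 35/2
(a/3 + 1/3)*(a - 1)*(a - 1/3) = a^3/3 - a^2/9 - a/3 + 1/9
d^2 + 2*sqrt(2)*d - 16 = (d - 2*sqrt(2))*(d + 4*sqrt(2))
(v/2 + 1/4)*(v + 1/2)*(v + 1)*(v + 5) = v^4/2 + 7*v^3/2 + 45*v^2/8 + 13*v/4 + 5/8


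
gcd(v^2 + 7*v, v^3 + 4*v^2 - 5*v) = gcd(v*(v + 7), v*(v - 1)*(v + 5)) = v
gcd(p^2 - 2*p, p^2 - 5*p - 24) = 1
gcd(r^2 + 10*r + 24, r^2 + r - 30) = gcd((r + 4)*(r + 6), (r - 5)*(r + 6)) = r + 6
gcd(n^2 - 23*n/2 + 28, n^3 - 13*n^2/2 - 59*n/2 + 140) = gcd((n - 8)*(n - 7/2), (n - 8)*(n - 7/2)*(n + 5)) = n^2 - 23*n/2 + 28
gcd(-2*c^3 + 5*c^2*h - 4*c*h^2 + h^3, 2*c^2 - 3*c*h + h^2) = 2*c^2 - 3*c*h + h^2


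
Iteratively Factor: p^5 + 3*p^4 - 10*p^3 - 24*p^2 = (p)*(p^4 + 3*p^3 - 10*p^2 - 24*p) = p*(p + 4)*(p^3 - p^2 - 6*p) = p^2*(p + 4)*(p^2 - p - 6) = p^2*(p - 3)*(p + 4)*(p + 2)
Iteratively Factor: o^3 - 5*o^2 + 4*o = (o)*(o^2 - 5*o + 4) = o*(o - 4)*(o - 1)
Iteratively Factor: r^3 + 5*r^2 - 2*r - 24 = (r - 2)*(r^2 + 7*r + 12) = (r - 2)*(r + 4)*(r + 3)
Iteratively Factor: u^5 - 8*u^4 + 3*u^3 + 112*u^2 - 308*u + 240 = (u - 5)*(u^4 - 3*u^3 - 12*u^2 + 52*u - 48) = (u - 5)*(u - 2)*(u^3 - u^2 - 14*u + 24) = (u - 5)*(u - 2)^2*(u^2 + u - 12) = (u - 5)*(u - 3)*(u - 2)^2*(u + 4)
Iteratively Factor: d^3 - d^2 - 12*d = (d + 3)*(d^2 - 4*d) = (d - 4)*(d + 3)*(d)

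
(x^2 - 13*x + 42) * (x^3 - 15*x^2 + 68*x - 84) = x^5 - 28*x^4 + 305*x^3 - 1598*x^2 + 3948*x - 3528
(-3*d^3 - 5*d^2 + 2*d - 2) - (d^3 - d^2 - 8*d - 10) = -4*d^3 - 4*d^2 + 10*d + 8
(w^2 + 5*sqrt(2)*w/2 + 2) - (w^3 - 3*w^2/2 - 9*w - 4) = -w^3 + 5*w^2/2 + 5*sqrt(2)*w/2 + 9*w + 6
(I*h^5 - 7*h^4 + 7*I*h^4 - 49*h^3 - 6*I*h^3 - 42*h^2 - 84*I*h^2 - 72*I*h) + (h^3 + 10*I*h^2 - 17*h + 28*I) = I*h^5 - 7*h^4 + 7*I*h^4 - 48*h^3 - 6*I*h^3 - 42*h^2 - 74*I*h^2 - 17*h - 72*I*h + 28*I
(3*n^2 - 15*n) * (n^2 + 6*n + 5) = 3*n^4 + 3*n^3 - 75*n^2 - 75*n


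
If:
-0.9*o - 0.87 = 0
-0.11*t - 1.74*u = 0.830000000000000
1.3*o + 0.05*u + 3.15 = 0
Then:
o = -0.97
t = 591.44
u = -37.87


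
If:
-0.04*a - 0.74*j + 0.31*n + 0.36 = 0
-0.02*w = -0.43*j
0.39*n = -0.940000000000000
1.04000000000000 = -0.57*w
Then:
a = -8.11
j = -0.08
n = -2.41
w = -1.82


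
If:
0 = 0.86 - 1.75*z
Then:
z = 0.49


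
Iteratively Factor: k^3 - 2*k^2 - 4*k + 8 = (k + 2)*(k^2 - 4*k + 4) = (k - 2)*(k + 2)*(k - 2)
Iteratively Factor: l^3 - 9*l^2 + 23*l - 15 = (l - 5)*(l^2 - 4*l + 3) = (l - 5)*(l - 1)*(l - 3)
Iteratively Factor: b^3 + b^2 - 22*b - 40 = (b - 5)*(b^2 + 6*b + 8) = (b - 5)*(b + 4)*(b + 2)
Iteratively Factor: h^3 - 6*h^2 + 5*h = (h)*(h^2 - 6*h + 5) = h*(h - 1)*(h - 5)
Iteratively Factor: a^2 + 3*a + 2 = (a + 1)*(a + 2)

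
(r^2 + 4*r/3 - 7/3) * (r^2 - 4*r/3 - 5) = r^4 - 82*r^2/9 - 32*r/9 + 35/3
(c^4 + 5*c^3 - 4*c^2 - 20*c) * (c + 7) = c^5 + 12*c^4 + 31*c^3 - 48*c^2 - 140*c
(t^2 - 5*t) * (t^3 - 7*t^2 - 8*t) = t^5 - 12*t^4 + 27*t^3 + 40*t^2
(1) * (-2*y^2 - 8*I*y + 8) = -2*y^2 - 8*I*y + 8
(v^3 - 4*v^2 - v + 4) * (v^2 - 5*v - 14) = v^5 - 9*v^4 + 5*v^3 + 65*v^2 - 6*v - 56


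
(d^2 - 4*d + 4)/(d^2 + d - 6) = (d - 2)/(d + 3)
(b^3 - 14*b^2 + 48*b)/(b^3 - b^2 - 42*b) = (-b^2 + 14*b - 48)/(-b^2 + b + 42)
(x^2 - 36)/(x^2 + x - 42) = (x + 6)/(x + 7)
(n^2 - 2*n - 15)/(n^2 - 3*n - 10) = (n + 3)/(n + 2)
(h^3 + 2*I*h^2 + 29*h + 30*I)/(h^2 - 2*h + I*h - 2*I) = (h^2 + I*h + 30)/(h - 2)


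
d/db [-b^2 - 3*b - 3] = -2*b - 3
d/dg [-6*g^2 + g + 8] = 1 - 12*g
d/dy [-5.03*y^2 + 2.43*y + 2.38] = 2.43 - 10.06*y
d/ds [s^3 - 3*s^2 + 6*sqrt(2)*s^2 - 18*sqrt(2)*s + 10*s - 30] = 3*s^2 - 6*s + 12*sqrt(2)*s - 18*sqrt(2) + 10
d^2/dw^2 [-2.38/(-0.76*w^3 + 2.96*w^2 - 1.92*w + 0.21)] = ((14.0896 - 10.8528*w)*(0.76*w^3 - 2.96*w^2 + 1.92*w - 0.21) + 2.38*(2.28*w^2 - 5.92*w + 1.92)*(4.56*w^2 - 11.84*w + 3.84))/(0.76*w^3 - 2.96*w^2 + 1.92*w - 0.21)^3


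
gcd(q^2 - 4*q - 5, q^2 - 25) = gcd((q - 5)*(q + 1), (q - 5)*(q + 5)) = q - 5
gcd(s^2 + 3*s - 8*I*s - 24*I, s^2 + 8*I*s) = 1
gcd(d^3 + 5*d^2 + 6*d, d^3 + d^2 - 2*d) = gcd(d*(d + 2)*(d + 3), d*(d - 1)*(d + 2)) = d^2 + 2*d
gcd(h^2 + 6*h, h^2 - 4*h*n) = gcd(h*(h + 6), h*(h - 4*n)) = h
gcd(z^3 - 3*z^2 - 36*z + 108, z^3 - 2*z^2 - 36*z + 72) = z^2 - 36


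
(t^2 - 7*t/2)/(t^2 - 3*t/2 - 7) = t/(t + 2)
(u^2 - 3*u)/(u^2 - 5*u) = (u - 3)/(u - 5)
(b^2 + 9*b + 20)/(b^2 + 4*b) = (b + 5)/b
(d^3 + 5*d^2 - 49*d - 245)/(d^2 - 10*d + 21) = (d^2 + 12*d + 35)/(d - 3)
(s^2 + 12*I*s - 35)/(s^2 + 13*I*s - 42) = (s + 5*I)/(s + 6*I)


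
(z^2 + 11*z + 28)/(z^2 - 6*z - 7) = (z^2 + 11*z + 28)/(z^2 - 6*z - 7)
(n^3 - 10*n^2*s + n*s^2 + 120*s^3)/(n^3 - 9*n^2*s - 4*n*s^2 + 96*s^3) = (-n + 5*s)/(-n + 4*s)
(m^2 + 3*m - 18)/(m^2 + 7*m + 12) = (m^2 + 3*m - 18)/(m^2 + 7*m + 12)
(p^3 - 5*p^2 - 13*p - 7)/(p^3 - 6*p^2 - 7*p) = (p + 1)/p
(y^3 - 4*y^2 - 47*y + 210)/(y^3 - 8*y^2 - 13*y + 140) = (y^2 + y - 42)/(y^2 - 3*y - 28)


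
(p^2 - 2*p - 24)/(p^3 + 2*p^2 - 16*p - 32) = (p - 6)/(p^2 - 2*p - 8)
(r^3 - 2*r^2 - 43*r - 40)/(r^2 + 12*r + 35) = (r^2 - 7*r - 8)/(r + 7)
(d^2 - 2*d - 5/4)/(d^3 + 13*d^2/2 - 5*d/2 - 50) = (d + 1/2)/(d^2 + 9*d + 20)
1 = 1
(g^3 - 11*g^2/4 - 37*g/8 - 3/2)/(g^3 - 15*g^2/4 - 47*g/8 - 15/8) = (g - 4)/(g - 5)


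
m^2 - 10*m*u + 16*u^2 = (m - 8*u)*(m - 2*u)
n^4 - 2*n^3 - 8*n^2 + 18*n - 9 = (n - 3)*(n - 1)^2*(n + 3)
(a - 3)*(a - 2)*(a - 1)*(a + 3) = a^4 - 3*a^3 - 7*a^2 + 27*a - 18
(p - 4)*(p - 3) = p^2 - 7*p + 12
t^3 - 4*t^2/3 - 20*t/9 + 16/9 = (t - 2)*(t - 2/3)*(t + 4/3)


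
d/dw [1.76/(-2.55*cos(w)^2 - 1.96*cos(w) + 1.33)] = -(8.976*cos(w) + 3.4496)*sin(w)/(2.55*cos(w)^2 + 1.96*cos(w) - 1.33)^2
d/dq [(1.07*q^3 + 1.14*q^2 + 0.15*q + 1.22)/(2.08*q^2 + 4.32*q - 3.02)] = (2.2256*q^4 + 9.2448*q^3 - 5.0814*q^2 - 11.9608*q - 5.7234)/(4.3264*q^4 + 17.9712*q^3 + 6.0992*q^2 - 26.0928*q + 9.1204)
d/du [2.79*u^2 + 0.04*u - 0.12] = 5.58*u + 0.04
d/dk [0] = 0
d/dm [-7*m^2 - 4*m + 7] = -14*m - 4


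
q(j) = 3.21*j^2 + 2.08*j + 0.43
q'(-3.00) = -17.18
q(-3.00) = 23.08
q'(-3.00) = -17.18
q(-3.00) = 23.08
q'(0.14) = 2.98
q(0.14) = 0.78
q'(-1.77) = -9.28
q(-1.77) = 6.81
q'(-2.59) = -14.55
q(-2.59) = 16.58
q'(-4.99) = -29.96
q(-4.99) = 69.98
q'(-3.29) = -19.04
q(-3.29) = 28.33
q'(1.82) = 13.76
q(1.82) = 14.85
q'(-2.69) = -15.19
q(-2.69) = 18.06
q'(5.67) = 38.48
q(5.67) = 115.42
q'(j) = 6.42*j + 2.08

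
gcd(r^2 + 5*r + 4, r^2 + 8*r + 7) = r + 1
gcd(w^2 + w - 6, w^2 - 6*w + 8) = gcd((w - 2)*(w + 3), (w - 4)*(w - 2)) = w - 2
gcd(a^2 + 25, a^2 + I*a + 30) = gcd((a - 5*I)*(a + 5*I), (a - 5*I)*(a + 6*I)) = a - 5*I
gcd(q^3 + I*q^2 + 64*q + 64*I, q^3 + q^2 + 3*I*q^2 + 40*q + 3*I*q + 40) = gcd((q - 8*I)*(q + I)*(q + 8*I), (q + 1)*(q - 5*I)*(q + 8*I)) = q + 8*I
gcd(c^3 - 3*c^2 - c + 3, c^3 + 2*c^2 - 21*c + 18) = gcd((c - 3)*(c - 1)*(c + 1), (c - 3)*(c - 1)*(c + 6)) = c^2 - 4*c + 3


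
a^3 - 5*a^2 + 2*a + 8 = (a - 4)*(a - 2)*(a + 1)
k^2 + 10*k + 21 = (k + 3)*(k + 7)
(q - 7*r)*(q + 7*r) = q^2 - 49*r^2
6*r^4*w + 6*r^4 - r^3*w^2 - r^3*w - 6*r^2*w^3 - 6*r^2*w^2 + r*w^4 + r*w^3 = (-6*r + w)*(-r + w)*(r + w)*(r*w + r)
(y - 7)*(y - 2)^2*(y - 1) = y^4 - 12*y^3 + 43*y^2 - 60*y + 28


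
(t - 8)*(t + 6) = t^2 - 2*t - 48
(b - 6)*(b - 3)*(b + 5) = b^3 - 4*b^2 - 27*b + 90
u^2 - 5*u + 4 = (u - 4)*(u - 1)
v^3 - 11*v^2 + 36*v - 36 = (v - 6)*(v - 3)*(v - 2)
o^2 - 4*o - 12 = (o - 6)*(o + 2)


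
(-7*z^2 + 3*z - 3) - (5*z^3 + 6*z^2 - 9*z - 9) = -5*z^3 - 13*z^2 + 12*z + 6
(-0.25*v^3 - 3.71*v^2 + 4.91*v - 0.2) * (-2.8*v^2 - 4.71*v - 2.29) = 0.7*v^5 + 11.5655*v^4 + 4.2986*v^3 - 14.0702*v^2 - 10.3019*v + 0.458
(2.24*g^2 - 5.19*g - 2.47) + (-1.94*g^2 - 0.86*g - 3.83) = 0.3*g^2 - 6.05*g - 6.3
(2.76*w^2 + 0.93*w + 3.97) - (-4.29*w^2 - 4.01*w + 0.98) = 7.05*w^2 + 4.94*w + 2.99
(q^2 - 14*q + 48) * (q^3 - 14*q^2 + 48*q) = q^5 - 28*q^4 + 292*q^3 - 1344*q^2 + 2304*q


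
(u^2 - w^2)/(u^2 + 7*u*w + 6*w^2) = (u - w)/(u + 6*w)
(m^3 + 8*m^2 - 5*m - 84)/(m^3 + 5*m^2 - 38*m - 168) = (m - 3)/(m - 6)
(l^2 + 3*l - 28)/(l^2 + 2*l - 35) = (l - 4)/(l - 5)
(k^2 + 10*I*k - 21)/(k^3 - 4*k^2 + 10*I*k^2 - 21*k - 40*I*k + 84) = 1/(k - 4)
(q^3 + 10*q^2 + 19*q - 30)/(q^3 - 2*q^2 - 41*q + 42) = (q + 5)/(q - 7)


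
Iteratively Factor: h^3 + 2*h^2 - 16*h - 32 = (h + 2)*(h^2 - 16) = (h - 4)*(h + 2)*(h + 4)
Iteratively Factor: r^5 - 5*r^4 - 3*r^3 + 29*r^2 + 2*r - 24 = (r - 1)*(r^4 - 4*r^3 - 7*r^2 + 22*r + 24) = (r - 1)*(r + 1)*(r^3 - 5*r^2 - 2*r + 24) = (r - 3)*(r - 1)*(r + 1)*(r^2 - 2*r - 8) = (r - 4)*(r - 3)*(r - 1)*(r + 1)*(r + 2)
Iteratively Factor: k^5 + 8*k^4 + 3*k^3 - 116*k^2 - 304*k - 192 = (k + 4)*(k^4 + 4*k^3 - 13*k^2 - 64*k - 48) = (k + 1)*(k + 4)*(k^3 + 3*k^2 - 16*k - 48) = (k - 4)*(k + 1)*(k + 4)*(k^2 + 7*k + 12) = (k - 4)*(k + 1)*(k + 3)*(k + 4)*(k + 4)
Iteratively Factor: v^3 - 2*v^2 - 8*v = (v + 2)*(v^2 - 4*v) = (v - 4)*(v + 2)*(v)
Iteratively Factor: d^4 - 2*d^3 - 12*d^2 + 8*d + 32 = (d + 2)*(d^3 - 4*d^2 - 4*d + 16) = (d - 2)*(d + 2)*(d^2 - 2*d - 8) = (d - 2)*(d + 2)^2*(d - 4)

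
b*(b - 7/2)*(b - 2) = b^3 - 11*b^2/2 + 7*b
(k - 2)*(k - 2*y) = k^2 - 2*k*y - 2*k + 4*y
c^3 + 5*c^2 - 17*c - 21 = (c - 3)*(c + 1)*(c + 7)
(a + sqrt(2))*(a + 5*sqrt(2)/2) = a^2 + 7*sqrt(2)*a/2 + 5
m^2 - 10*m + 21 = (m - 7)*(m - 3)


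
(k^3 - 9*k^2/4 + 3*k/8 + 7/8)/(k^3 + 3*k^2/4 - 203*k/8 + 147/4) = (2*k^2 - k - 1)/(2*k^2 + 5*k - 42)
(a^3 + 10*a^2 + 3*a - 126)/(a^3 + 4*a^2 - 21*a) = (a + 6)/a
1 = 1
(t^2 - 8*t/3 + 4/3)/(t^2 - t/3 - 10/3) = (3*t - 2)/(3*t + 5)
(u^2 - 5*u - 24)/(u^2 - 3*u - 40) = (u + 3)/(u + 5)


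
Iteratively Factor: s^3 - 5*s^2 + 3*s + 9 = (s + 1)*(s^2 - 6*s + 9) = (s - 3)*(s + 1)*(s - 3)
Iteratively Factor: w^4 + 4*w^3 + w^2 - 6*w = (w - 1)*(w^3 + 5*w^2 + 6*w) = w*(w - 1)*(w^2 + 5*w + 6) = w*(w - 1)*(w + 2)*(w + 3)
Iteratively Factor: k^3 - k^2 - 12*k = (k + 3)*(k^2 - 4*k) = (k - 4)*(k + 3)*(k)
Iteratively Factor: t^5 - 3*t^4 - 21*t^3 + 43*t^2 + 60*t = (t + 1)*(t^4 - 4*t^3 - 17*t^2 + 60*t) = (t - 5)*(t + 1)*(t^3 + t^2 - 12*t) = (t - 5)*(t - 3)*(t + 1)*(t^2 + 4*t) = (t - 5)*(t - 3)*(t + 1)*(t + 4)*(t)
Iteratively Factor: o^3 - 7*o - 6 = (o - 3)*(o^2 + 3*o + 2) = (o - 3)*(o + 2)*(o + 1)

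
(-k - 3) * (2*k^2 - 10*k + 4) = -2*k^3 + 4*k^2 + 26*k - 12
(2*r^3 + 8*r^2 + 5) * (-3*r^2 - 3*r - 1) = -6*r^5 - 30*r^4 - 26*r^3 - 23*r^2 - 15*r - 5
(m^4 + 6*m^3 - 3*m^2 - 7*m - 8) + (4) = m^4 + 6*m^3 - 3*m^2 - 7*m - 4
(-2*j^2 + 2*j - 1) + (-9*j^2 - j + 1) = -11*j^2 + j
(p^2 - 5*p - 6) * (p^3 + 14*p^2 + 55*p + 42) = p^5 + 9*p^4 - 21*p^3 - 317*p^2 - 540*p - 252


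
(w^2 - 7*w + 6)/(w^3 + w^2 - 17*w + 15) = (w - 6)/(w^2 + 2*w - 15)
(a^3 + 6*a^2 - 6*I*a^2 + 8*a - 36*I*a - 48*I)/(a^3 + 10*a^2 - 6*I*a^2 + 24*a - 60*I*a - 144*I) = (a + 2)/(a + 6)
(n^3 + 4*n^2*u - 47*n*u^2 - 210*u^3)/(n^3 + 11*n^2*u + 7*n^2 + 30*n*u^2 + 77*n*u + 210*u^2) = (n - 7*u)/(n + 7)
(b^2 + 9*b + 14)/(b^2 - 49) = (b + 2)/(b - 7)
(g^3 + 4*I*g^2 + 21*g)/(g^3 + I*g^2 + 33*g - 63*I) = g/(g - 3*I)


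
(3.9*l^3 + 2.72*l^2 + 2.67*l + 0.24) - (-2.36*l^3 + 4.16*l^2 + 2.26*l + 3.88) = 6.26*l^3 - 1.44*l^2 + 0.41*l - 3.64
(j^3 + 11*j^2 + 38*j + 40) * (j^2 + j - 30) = j^5 + 12*j^4 + 19*j^3 - 252*j^2 - 1100*j - 1200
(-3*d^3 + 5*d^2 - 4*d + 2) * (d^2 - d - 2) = -3*d^5 + 8*d^4 - 3*d^3 - 4*d^2 + 6*d - 4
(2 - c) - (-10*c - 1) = 9*c + 3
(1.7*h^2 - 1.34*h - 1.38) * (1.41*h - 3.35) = 2.397*h^3 - 7.5844*h^2 + 2.5432*h + 4.623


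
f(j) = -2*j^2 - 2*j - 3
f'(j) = -4*j - 2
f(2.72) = -23.24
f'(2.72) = -12.88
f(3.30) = -31.38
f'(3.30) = -15.20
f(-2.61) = -11.40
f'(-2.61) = 8.44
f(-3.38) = -19.09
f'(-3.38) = 11.52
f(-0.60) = -2.52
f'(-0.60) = 0.40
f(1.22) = -8.42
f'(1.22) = -6.88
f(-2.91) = -14.12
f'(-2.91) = 9.64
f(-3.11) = -16.12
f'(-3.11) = 10.44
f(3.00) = -27.00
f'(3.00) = -14.00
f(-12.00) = -267.00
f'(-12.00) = 46.00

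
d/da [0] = 0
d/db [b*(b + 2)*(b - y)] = b*(b + 2) + b*(b - y) + (b + 2)*(b - y)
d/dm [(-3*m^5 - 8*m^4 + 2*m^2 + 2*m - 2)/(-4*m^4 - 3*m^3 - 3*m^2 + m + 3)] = (12*m^8 + 18*m^7 + 51*m^6 + 52*m^5 - 39*m^4 - 116*m^3 - 10*m^2 + 8)/(16*m^8 + 24*m^7 + 33*m^6 + 10*m^5 - 21*m^4 - 24*m^3 - 17*m^2 + 6*m + 9)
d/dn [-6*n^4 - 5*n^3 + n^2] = n*(-24*n^2 - 15*n + 2)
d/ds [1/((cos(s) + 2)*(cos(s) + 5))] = (2*cos(s) + 7)*sin(s)/((cos(s) + 2)^2*(cos(s) + 5)^2)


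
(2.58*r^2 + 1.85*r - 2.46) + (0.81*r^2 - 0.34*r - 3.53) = 3.39*r^2 + 1.51*r - 5.99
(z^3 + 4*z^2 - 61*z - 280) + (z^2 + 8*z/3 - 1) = z^3 + 5*z^2 - 175*z/3 - 281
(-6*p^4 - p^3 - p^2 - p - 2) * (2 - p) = 6*p^5 - 11*p^4 - p^3 - p^2 - 4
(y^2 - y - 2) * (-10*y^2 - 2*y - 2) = -10*y^4 + 8*y^3 + 20*y^2 + 6*y + 4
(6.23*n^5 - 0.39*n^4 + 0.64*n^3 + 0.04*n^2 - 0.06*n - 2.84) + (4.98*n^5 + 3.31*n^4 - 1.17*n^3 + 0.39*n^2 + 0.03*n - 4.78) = 11.21*n^5 + 2.92*n^4 - 0.53*n^3 + 0.43*n^2 - 0.03*n - 7.62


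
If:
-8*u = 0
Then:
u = 0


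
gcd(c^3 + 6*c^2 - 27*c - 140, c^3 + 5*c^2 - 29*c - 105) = c^2 + 2*c - 35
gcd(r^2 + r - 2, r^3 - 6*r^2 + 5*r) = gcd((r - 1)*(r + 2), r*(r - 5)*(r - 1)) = r - 1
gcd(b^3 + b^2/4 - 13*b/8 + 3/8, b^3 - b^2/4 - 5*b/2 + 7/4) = b - 1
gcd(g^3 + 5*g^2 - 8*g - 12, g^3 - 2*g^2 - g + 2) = g^2 - g - 2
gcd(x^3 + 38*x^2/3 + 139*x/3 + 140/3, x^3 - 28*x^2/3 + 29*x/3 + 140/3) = x + 5/3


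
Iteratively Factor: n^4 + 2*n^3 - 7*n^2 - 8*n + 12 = (n - 1)*(n^3 + 3*n^2 - 4*n - 12) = (n - 1)*(n + 3)*(n^2 - 4) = (n - 1)*(n + 2)*(n + 3)*(n - 2)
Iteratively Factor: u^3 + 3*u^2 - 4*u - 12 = (u + 3)*(u^2 - 4) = (u + 2)*(u + 3)*(u - 2)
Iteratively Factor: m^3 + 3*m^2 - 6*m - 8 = (m + 1)*(m^2 + 2*m - 8) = (m - 2)*(m + 1)*(m + 4)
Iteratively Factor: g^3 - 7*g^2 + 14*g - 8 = (g - 4)*(g^2 - 3*g + 2) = (g - 4)*(g - 2)*(g - 1)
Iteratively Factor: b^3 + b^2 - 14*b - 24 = (b + 2)*(b^2 - b - 12) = (b - 4)*(b + 2)*(b + 3)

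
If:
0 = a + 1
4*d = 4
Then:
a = -1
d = 1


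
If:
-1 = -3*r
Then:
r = 1/3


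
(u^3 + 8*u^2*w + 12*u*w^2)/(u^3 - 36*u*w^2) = (u + 2*w)/(u - 6*w)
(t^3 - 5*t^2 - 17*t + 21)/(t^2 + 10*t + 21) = (t^2 - 8*t + 7)/(t + 7)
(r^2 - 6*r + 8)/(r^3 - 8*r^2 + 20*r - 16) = 1/(r - 2)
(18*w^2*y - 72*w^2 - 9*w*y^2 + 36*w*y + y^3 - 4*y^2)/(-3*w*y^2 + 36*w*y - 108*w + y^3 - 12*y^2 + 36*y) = (-6*w*y + 24*w + y^2 - 4*y)/(y^2 - 12*y + 36)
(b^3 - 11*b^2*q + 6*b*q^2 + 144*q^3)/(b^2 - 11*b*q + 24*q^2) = (-b^2 + 3*b*q + 18*q^2)/(-b + 3*q)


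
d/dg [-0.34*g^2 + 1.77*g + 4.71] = 1.77 - 0.68*g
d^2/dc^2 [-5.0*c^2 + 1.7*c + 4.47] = -10.0000000000000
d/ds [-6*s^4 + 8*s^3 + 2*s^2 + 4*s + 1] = -24*s^3 + 24*s^2 + 4*s + 4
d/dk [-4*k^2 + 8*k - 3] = 8 - 8*k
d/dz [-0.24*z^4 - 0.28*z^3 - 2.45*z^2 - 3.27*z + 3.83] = -0.96*z^3 - 0.84*z^2 - 4.9*z - 3.27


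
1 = 1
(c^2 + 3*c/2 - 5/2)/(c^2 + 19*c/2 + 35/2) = (c - 1)/(c + 7)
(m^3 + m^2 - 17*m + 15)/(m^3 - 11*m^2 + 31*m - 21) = (m + 5)/(m - 7)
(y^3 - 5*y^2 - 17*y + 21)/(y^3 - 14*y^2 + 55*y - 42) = (y + 3)/(y - 6)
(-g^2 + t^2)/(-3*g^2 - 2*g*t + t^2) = (-g + t)/(-3*g + t)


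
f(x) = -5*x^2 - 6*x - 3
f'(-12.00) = 114.00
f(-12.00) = -651.00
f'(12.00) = -126.00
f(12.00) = -795.00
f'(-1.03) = 4.30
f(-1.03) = -2.12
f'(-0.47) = -1.30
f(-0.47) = -1.28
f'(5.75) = -63.50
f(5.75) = -202.81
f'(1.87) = -24.70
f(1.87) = -31.70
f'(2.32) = -29.20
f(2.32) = -43.83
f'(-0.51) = -0.90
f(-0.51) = -1.24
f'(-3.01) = 24.10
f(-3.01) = -30.24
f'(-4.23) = 36.30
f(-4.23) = -67.08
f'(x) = -10*x - 6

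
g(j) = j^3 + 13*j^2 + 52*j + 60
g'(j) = 3*j^2 + 26*j + 52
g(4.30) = 603.48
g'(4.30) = 219.27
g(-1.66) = 4.93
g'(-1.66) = 17.11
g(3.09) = 374.31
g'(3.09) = 160.98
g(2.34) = 265.68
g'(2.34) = 129.27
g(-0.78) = 26.87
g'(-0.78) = 33.55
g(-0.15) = 52.49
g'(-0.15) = 48.17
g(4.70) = 695.39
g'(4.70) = 240.47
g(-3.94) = -4.24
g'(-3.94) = -3.87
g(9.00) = 2310.00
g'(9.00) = 529.00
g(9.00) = 2310.00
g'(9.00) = 529.00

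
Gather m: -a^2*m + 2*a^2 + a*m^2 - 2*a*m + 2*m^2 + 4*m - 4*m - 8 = 2*a^2 + m^2*(a + 2) + m*(-a^2 - 2*a) - 8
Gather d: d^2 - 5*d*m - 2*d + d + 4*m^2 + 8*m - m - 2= d^2 + d*(-5*m - 1) + 4*m^2 + 7*m - 2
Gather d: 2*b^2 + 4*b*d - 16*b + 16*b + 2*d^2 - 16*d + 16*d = 2*b^2 + 4*b*d + 2*d^2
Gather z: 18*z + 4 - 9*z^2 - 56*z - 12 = -9*z^2 - 38*z - 8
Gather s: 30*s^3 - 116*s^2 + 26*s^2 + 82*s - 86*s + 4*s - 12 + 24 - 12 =30*s^3 - 90*s^2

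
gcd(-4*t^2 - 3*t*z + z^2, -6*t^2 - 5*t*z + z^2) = t + z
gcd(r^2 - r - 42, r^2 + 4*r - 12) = r + 6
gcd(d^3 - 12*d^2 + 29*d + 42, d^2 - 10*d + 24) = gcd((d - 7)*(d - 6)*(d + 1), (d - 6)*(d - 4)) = d - 6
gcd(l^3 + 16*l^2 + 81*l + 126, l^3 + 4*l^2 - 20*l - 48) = l + 6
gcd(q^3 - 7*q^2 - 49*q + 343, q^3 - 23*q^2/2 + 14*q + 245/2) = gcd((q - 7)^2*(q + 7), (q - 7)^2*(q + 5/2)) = q^2 - 14*q + 49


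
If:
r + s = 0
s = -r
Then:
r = -s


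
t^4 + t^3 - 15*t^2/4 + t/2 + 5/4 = (t - 1)^2*(t + 1/2)*(t + 5/2)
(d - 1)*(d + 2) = d^2 + d - 2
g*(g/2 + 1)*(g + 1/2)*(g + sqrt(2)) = g^4/2 + sqrt(2)*g^3/2 + 5*g^3/4 + g^2/2 + 5*sqrt(2)*g^2/4 + sqrt(2)*g/2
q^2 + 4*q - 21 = (q - 3)*(q + 7)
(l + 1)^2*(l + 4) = l^3 + 6*l^2 + 9*l + 4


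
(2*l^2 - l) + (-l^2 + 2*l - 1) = l^2 + l - 1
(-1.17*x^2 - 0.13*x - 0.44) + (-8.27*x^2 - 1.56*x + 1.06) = -9.44*x^2 - 1.69*x + 0.62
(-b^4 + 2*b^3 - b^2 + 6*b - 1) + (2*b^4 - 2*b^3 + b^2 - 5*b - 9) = b^4 + b - 10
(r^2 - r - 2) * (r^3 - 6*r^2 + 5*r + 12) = r^5 - 7*r^4 + 9*r^3 + 19*r^2 - 22*r - 24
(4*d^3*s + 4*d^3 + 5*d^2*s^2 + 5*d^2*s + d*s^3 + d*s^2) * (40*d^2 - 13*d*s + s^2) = 160*d^5*s + 160*d^5 + 148*d^4*s^2 + 148*d^4*s - 21*d^3*s^3 - 21*d^3*s^2 - 8*d^2*s^4 - 8*d^2*s^3 + d*s^5 + d*s^4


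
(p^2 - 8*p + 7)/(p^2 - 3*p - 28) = (p - 1)/(p + 4)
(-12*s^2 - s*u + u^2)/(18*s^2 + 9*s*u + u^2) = (-4*s + u)/(6*s + u)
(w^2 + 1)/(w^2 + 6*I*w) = (w^2 + 1)/(w*(w + 6*I))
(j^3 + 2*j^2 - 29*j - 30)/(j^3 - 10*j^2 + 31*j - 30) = (j^2 + 7*j + 6)/(j^2 - 5*j + 6)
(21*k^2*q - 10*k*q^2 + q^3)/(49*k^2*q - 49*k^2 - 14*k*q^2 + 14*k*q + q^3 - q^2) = q*(-3*k + q)/(-7*k*q + 7*k + q^2 - q)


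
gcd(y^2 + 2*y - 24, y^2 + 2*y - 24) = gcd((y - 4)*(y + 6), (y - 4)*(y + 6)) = y^2 + 2*y - 24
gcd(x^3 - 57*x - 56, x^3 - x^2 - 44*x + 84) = x + 7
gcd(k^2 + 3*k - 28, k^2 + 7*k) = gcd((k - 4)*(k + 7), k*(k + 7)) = k + 7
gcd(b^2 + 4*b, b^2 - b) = b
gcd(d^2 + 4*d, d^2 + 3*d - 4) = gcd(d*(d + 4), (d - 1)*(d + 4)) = d + 4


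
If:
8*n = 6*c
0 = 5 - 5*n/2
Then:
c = 8/3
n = 2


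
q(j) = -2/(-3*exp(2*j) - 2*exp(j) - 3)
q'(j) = -2*(6*exp(2*j) + 2*exp(j))/(-3*exp(2*j) - 2*exp(j) - 3)^2 = (-12*exp(j) - 4)*exp(j)/(3*exp(2*j) + 2*exp(j) + 3)^2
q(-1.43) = 0.55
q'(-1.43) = -0.12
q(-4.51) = 0.66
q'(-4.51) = -0.00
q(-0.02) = 0.26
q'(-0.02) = -0.25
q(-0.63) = 0.41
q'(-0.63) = -0.23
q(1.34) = 0.04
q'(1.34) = -0.06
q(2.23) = 0.01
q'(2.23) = -0.01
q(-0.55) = 0.39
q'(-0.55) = -0.24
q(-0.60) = 0.40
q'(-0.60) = -0.23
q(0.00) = 0.25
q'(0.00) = -0.25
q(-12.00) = 0.67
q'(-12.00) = 0.00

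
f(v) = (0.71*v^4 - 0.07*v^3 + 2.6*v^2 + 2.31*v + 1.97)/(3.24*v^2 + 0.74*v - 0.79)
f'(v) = (-6.48*v - 0.74)*(0.71*v^4 - 0.07*v^3 + 2.6*v^2 + 2.31*v + 1.97)/(3.24*v^2 + 0.74*v - 0.79)^2 + (2.84*v^3 - 0.21*v^2 + 5.2*v + 2.31)/(3.24*v^2 + 0.74*v - 0.79) = (4.6008*v^5 + 1.3494*v^4 - 2.3472*v^3 - 5.3945*v^2 - 16.8736*v - 3.2827)/(10.4976*v^4 + 4.7952*v^3 - 4.5716*v^2 - 1.1692*v + 0.6241)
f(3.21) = 3.12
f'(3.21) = 1.24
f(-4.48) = 5.52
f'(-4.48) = -2.04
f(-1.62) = 1.57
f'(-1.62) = -0.52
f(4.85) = 5.81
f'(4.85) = 2.02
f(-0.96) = 1.89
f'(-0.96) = 3.36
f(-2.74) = 2.63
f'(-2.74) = -1.26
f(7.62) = 13.13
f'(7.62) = 3.26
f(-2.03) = 1.87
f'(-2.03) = -0.88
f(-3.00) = 2.98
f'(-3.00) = -1.38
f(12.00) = 31.61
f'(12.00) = 5.18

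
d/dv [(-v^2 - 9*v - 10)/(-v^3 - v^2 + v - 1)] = (-v^4 - 18*v^3 - 40*v^2 - 18*v + 19)/(v^6 + 2*v^5 - v^4 + 3*v^2 - 2*v + 1)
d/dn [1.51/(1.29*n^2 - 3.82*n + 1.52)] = (5.7682 - 3.8958*n)/(1.29*n^2 - 3.82*n + 1.52)^2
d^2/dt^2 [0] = 0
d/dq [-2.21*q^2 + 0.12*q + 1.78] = 0.12 - 4.42*q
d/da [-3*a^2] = -6*a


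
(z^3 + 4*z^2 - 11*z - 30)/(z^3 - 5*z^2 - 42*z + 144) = (z^2 + 7*z + 10)/(z^2 - 2*z - 48)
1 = 1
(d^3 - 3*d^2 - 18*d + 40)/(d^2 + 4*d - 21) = (d^3 - 3*d^2 - 18*d + 40)/(d^2 + 4*d - 21)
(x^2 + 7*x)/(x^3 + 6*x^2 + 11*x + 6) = x*(x + 7)/(x^3 + 6*x^2 + 11*x + 6)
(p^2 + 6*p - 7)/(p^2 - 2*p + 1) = (p + 7)/(p - 1)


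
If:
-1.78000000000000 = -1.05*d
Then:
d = 1.70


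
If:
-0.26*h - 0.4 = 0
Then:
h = -1.54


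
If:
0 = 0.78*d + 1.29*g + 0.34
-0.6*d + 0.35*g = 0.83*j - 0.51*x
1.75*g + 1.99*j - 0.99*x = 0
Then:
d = 0.0774847037755559*x - 0.227161368949908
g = -0.0468512162363826*x - 0.12621250559618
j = 0.538688255484256*x + 0.110990896881063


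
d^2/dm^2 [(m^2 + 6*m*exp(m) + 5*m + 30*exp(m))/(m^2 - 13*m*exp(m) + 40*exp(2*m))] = (((m^2 + 6*m*exp(m) + 5*m + 30*exp(m))*(13*m*exp(m) - 160*exp(2*m) + 26*exp(m) - 2) + 2*(6*m*exp(m) + 2*m + 36*exp(m) + 5)*(13*m*exp(m) - 2*m - 80*exp(2*m) + 13*exp(m)))*(m^2 - 13*m*exp(m) + 40*exp(2*m)) + (m^2 - 13*m*exp(m) + 40*exp(2*m))^2*(6*m*exp(m) + 42*exp(m) + 2) + (2*m^2 + 12*m*exp(m) + 10*m + 60*exp(m))*(13*m*exp(m) - 2*m - 80*exp(2*m) + 13*exp(m))^2)/(m^2 - 13*m*exp(m) + 40*exp(2*m))^3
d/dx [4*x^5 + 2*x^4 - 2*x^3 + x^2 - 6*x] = 20*x^4 + 8*x^3 - 6*x^2 + 2*x - 6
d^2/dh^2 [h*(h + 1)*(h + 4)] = 6*h + 10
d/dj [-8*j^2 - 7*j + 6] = -16*j - 7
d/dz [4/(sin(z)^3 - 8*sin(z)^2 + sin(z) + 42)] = 4*(-3*sin(z)^2 + 16*sin(z) - 1)*cos(z)/(sin(z)^3 - 8*sin(z)^2 + sin(z) + 42)^2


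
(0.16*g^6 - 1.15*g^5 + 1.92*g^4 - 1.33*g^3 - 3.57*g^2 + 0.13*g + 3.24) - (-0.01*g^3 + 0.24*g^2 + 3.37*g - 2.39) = 0.16*g^6 - 1.15*g^5 + 1.92*g^4 - 1.32*g^3 - 3.81*g^2 - 3.24*g + 5.63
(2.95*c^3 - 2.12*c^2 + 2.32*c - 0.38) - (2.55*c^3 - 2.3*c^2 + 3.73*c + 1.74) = 0.4*c^3 + 0.18*c^2 - 1.41*c - 2.12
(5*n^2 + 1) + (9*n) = 5*n^2 + 9*n + 1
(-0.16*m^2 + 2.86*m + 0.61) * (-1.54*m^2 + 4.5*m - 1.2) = 0.2464*m^4 - 5.1244*m^3 + 12.1226*m^2 - 0.687*m - 0.732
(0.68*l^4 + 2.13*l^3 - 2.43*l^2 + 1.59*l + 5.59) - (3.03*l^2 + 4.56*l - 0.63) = 0.68*l^4 + 2.13*l^3 - 5.46*l^2 - 2.97*l + 6.22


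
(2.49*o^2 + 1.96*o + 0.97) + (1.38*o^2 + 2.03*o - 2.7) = 3.87*o^2 + 3.99*o - 1.73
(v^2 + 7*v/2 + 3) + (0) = v^2 + 7*v/2 + 3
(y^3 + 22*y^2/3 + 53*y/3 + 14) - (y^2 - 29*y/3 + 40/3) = y^3 + 19*y^2/3 + 82*y/3 + 2/3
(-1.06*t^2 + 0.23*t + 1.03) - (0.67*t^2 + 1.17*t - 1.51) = -1.73*t^2 - 0.94*t + 2.54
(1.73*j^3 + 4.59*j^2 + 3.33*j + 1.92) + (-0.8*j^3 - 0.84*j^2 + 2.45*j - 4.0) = 0.93*j^3 + 3.75*j^2 + 5.78*j - 2.08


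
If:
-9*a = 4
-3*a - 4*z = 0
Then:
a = -4/9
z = 1/3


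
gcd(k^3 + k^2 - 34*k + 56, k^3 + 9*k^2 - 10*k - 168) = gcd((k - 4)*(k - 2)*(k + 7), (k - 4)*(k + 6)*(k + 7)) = k^2 + 3*k - 28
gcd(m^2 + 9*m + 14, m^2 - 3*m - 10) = m + 2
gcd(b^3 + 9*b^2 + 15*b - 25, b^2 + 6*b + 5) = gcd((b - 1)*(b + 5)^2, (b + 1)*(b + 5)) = b + 5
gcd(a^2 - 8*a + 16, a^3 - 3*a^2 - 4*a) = a - 4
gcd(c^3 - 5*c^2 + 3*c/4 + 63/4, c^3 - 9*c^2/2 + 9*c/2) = c - 3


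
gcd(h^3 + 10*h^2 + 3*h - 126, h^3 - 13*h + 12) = h - 3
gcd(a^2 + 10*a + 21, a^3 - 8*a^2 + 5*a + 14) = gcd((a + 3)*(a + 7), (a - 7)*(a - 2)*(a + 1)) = 1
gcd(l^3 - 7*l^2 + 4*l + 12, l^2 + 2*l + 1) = l + 1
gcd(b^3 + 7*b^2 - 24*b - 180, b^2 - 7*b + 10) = b - 5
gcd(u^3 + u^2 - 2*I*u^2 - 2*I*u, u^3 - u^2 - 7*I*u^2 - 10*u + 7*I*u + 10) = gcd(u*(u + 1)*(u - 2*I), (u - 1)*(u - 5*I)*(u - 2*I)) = u - 2*I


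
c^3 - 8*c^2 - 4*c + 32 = (c - 8)*(c - 2)*(c + 2)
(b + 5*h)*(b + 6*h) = b^2 + 11*b*h + 30*h^2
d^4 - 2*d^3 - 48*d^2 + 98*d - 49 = (d - 7)*(d - 1)^2*(d + 7)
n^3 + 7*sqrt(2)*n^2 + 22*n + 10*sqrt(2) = (n + sqrt(2))^2*(n + 5*sqrt(2))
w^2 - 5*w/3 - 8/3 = (w - 8/3)*(w + 1)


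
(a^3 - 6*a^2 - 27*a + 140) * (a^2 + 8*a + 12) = a^5 + 2*a^4 - 63*a^3 - 148*a^2 + 796*a + 1680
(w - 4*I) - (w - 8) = 8 - 4*I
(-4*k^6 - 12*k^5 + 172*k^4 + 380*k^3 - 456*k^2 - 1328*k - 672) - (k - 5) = -4*k^6 - 12*k^5 + 172*k^4 + 380*k^3 - 456*k^2 - 1329*k - 667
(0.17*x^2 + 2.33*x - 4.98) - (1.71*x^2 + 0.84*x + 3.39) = -1.54*x^2 + 1.49*x - 8.37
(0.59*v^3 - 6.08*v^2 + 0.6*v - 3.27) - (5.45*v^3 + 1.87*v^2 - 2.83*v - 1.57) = -4.86*v^3 - 7.95*v^2 + 3.43*v - 1.7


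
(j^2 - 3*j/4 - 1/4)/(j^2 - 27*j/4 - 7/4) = (j - 1)/(j - 7)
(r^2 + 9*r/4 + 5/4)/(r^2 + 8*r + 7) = (r + 5/4)/(r + 7)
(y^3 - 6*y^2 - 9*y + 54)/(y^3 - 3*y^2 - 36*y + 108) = (y + 3)/(y + 6)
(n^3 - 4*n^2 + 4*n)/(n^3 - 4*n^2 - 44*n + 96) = n*(n - 2)/(n^2 - 2*n - 48)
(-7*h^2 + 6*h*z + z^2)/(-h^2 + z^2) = (7*h + z)/(h + z)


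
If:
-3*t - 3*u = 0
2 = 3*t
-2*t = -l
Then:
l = 4/3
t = 2/3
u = -2/3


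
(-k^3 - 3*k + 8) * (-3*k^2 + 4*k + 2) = 3*k^5 - 4*k^4 + 7*k^3 - 36*k^2 + 26*k + 16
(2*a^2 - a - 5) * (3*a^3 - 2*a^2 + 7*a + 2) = 6*a^5 - 7*a^4 + a^3 + 7*a^2 - 37*a - 10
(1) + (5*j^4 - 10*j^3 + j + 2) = 5*j^4 - 10*j^3 + j + 3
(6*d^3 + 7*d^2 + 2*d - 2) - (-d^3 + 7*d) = 7*d^3 + 7*d^2 - 5*d - 2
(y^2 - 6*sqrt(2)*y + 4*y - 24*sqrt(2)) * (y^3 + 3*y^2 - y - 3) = y^5 - 6*sqrt(2)*y^4 + 7*y^4 - 42*sqrt(2)*y^3 + 11*y^3 - 66*sqrt(2)*y^2 - 7*y^2 - 12*y + 42*sqrt(2)*y + 72*sqrt(2)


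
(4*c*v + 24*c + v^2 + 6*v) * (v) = 4*c*v^2 + 24*c*v + v^3 + 6*v^2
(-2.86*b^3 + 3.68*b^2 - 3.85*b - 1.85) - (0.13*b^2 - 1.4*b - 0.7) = -2.86*b^3 + 3.55*b^2 - 2.45*b - 1.15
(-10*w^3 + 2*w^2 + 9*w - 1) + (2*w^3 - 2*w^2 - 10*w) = -8*w^3 - w - 1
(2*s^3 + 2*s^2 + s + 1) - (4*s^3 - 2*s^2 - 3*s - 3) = -2*s^3 + 4*s^2 + 4*s + 4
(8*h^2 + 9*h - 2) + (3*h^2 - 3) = 11*h^2 + 9*h - 5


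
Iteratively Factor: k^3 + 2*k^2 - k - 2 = (k + 2)*(k^2 - 1) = (k - 1)*(k + 2)*(k + 1)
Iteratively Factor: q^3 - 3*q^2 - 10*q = (q)*(q^2 - 3*q - 10) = q*(q + 2)*(q - 5)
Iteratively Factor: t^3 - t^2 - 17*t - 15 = (t + 3)*(t^2 - 4*t - 5) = (t + 1)*(t + 3)*(t - 5)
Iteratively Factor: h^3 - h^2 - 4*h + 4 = (h - 2)*(h^2 + h - 2) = (h - 2)*(h - 1)*(h + 2)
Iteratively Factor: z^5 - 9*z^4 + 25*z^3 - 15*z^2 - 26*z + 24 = (z + 1)*(z^4 - 10*z^3 + 35*z^2 - 50*z + 24) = (z - 2)*(z + 1)*(z^3 - 8*z^2 + 19*z - 12) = (z - 4)*(z - 2)*(z + 1)*(z^2 - 4*z + 3) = (z - 4)*(z - 2)*(z - 1)*(z + 1)*(z - 3)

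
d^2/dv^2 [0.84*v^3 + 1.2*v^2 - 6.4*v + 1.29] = 5.04*v + 2.4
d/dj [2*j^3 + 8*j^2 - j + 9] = 6*j^2 + 16*j - 1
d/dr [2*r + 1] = 2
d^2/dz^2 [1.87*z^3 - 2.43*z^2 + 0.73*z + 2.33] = 11.22*z - 4.86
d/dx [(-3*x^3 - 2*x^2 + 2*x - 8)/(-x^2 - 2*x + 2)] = 3*(x^4 + 4*x^3 - 4*x^2 - 8*x - 4)/(x^4 + 4*x^3 - 8*x + 4)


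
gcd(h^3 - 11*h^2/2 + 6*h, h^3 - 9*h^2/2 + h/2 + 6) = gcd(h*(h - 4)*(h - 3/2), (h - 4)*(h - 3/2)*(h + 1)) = h^2 - 11*h/2 + 6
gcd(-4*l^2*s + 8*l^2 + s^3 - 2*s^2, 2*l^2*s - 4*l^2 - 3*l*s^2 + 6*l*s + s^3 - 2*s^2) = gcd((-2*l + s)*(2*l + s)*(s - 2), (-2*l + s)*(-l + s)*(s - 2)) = -2*l*s + 4*l + s^2 - 2*s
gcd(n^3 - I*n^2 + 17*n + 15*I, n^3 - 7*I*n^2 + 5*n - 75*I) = n^2 - 2*I*n + 15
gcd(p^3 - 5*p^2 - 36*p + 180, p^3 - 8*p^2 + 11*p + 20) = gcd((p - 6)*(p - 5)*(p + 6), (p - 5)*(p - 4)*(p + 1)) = p - 5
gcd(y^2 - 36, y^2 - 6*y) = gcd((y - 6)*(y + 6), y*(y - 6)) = y - 6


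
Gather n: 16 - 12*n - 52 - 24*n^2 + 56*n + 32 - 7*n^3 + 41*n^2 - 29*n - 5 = -7*n^3 + 17*n^2 + 15*n - 9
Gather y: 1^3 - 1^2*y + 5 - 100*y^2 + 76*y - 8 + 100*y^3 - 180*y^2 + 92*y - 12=100*y^3 - 280*y^2 + 167*y - 14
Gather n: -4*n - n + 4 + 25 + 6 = 35 - 5*n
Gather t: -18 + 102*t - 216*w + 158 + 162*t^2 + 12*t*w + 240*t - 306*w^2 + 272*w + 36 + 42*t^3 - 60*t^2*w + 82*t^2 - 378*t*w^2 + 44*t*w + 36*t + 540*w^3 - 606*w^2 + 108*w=42*t^3 + t^2*(244 - 60*w) + t*(-378*w^2 + 56*w + 378) + 540*w^3 - 912*w^2 + 164*w + 176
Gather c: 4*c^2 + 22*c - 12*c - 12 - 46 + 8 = 4*c^2 + 10*c - 50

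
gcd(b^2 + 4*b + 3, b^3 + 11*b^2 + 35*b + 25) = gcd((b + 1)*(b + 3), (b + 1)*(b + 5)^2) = b + 1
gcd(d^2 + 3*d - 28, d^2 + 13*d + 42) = d + 7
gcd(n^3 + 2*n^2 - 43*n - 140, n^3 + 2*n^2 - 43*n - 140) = n^3 + 2*n^2 - 43*n - 140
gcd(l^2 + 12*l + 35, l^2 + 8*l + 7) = l + 7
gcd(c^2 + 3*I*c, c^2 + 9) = c + 3*I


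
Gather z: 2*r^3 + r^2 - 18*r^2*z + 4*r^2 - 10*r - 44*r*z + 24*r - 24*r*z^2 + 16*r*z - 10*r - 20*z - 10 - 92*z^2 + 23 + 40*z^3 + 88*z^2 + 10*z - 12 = 2*r^3 + 5*r^2 + 4*r + 40*z^3 + z^2*(-24*r - 4) + z*(-18*r^2 - 28*r - 10) + 1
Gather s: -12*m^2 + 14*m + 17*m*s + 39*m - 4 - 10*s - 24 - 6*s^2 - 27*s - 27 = -12*m^2 + 53*m - 6*s^2 + s*(17*m - 37) - 55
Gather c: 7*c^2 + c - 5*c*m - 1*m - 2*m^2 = 7*c^2 + c*(1 - 5*m) - 2*m^2 - m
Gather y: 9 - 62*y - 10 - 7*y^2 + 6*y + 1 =-7*y^2 - 56*y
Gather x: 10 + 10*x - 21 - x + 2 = 9*x - 9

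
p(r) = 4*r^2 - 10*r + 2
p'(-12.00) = -106.00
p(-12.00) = 698.00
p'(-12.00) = -106.00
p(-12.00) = 698.00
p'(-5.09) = -50.72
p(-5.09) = 156.53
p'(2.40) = 9.20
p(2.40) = 1.04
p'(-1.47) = -21.76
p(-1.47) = 25.34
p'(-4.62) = -46.96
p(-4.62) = 133.58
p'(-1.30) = -20.40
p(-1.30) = 21.76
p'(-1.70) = -23.60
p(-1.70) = 30.56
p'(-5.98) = -57.84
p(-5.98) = 204.84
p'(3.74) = 19.92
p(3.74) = 20.55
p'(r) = 8*r - 10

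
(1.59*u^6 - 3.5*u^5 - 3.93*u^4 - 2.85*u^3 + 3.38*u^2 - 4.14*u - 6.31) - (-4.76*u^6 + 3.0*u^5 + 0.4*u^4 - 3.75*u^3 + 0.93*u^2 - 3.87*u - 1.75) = 6.35*u^6 - 6.5*u^5 - 4.33*u^4 + 0.9*u^3 + 2.45*u^2 - 0.27*u - 4.56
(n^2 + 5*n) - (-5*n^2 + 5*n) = 6*n^2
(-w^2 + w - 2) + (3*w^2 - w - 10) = 2*w^2 - 12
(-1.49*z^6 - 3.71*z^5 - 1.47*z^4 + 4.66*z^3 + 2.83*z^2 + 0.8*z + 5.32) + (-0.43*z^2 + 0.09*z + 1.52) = -1.49*z^6 - 3.71*z^5 - 1.47*z^4 + 4.66*z^3 + 2.4*z^2 + 0.89*z + 6.84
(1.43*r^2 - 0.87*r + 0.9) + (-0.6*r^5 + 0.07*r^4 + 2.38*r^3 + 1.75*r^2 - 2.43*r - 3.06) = -0.6*r^5 + 0.07*r^4 + 2.38*r^3 + 3.18*r^2 - 3.3*r - 2.16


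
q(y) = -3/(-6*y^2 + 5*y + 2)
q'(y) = -3*(12*y - 5)/(-6*y^2 + 5*y + 2)^2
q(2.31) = 0.16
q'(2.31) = -0.20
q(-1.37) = 0.19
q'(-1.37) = 0.25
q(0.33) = -1.00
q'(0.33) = 0.35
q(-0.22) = -4.92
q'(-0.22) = 61.68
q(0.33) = -1.00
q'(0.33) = 0.35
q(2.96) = 0.08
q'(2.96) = -0.07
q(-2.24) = 0.08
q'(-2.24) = 0.06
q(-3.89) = 0.03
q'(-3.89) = 0.01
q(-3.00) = 0.04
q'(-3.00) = 0.03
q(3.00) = 0.08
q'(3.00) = -0.07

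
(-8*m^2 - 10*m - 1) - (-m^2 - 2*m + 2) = -7*m^2 - 8*m - 3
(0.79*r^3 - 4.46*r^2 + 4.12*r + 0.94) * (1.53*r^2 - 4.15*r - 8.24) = 1.2087*r^5 - 10.1023*r^4 + 18.303*r^3 + 21.0906*r^2 - 37.8498*r - 7.7456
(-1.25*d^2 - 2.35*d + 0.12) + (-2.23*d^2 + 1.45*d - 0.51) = -3.48*d^2 - 0.9*d - 0.39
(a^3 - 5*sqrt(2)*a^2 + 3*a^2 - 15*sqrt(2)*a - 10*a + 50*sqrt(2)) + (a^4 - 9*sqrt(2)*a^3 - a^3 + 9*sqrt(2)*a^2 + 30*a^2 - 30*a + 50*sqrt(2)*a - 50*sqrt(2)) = a^4 - 9*sqrt(2)*a^3 + 4*sqrt(2)*a^2 + 33*a^2 - 40*a + 35*sqrt(2)*a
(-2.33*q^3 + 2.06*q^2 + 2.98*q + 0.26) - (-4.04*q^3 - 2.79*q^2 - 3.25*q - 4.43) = 1.71*q^3 + 4.85*q^2 + 6.23*q + 4.69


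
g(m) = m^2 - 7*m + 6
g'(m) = 2*m - 7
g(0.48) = 2.87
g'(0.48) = -6.04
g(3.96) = -6.04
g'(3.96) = 0.92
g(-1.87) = 22.59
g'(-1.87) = -10.74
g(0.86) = 0.72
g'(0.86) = -5.28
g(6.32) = 1.70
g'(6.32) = 5.64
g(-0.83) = 12.50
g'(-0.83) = -8.66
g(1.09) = -0.44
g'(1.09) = -4.82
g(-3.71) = 45.73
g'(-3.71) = -14.42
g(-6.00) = 84.00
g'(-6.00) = -19.00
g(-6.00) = 84.00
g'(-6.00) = -19.00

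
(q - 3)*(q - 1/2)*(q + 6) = q^3 + 5*q^2/2 - 39*q/2 + 9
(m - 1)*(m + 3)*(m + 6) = m^3 + 8*m^2 + 9*m - 18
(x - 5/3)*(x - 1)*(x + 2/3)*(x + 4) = x^4 + 2*x^3 - 73*x^2/9 + 2*x/3 + 40/9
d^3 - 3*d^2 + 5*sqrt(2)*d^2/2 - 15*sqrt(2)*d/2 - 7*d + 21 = (d - 3)*(d - sqrt(2))*(d + 7*sqrt(2)/2)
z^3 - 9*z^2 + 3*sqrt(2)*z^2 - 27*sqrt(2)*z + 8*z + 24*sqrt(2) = (z - 8)*(z - 1)*(z + 3*sqrt(2))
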